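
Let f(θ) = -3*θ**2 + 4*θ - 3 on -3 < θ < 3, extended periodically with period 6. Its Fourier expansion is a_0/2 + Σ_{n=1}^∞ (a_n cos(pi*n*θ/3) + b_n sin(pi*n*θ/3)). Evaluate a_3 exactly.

a_3 = 1/3 ∫_{-3}^{3} f(θ) cos(pi*θ) dθ.
Integrating by parts twice (tabular method), an antiderivative of (-3*θ**2 + 4*θ - 3) cos(pi*θ) is -3*θ**2*sin(pi*θ)/pi + 4*θ*sin(pi*θ)/pi - 6*θ*cos(pi*θ)/pi**2 - 3*sin(pi*θ)/pi + 6*sin(pi*θ)/pi**3 + 4*cos(pi*θ)/pi**2; evaluating from -3 to 3: ∫_{-3}^{3} (-3*θ**2 + 4*θ - 3) cos(pi*θ) dθ = (14/pi**2) - (-22/pi**2) = 36/pi**2.
Hence a_3 = (1/3)·(36/pi**2) = 12/pi**2.

12/pi**2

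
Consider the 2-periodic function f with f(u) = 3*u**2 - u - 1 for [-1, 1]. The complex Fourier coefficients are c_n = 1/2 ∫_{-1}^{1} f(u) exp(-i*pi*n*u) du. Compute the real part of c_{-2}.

3/(2*pi**2)

Since f is real-valued, Re(c_{-2}) = 1/2 ∫_{-1}^{1} f(u) cos(-2*pi*u) du = a_{2}/2.
Integrating by parts twice (tabular method), an antiderivative of (3*u**2 - u - 1) cos(-2*pi*u) is 3*u**2*sin(2*pi*u)/(2*pi) - u*sin(2*pi*u)/(2*pi) + 3*u*cos(2*pi*u)/(2*pi**2) - sin(2*pi*u)/(2*pi) - 3*sin(2*pi*u)/(4*pi**3) - cos(2*pi*u)/(4*pi**2); evaluating from -1 to 1: ∫_{-1}^{1} (3*u**2 - u - 1) cos(-2*pi*u) du = (5/(4*pi**2)) - (-7/(4*pi**2)) = 3/pi**2.
Hence Re(c_{-2}) = (1/2)·(3/pi**2) = 3/(2*pi**2).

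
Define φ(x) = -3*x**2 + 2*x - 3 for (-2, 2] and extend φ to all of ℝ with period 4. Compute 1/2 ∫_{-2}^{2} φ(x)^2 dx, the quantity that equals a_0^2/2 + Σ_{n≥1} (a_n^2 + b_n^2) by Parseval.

2014/15

1/2 ∫_{-2}^{2} φ(x)^2 dx = 1/2 · (4028/15) = 2014/15.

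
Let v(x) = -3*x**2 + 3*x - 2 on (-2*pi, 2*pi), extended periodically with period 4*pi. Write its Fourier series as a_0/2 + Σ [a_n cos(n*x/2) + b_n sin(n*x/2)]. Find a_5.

a_5 = (1/(2*pi)) ∫_{-2*pi}^{2*pi} v(x) cos(5*x/2) dx.
Integrating by parts twice (tabular method), an antiderivative of (-3*x**2 + 3*x - 2) cos(5*x/2) is -6*x**2*sin(5*x/2)/5 + 6*x*sin(5*x/2)/5 - 24*x*cos(5*x/2)/25 - 52*sin(5*x/2)/125 + 12*cos(5*x/2)/25; evaluating from -2*pi to 2*pi: ∫_{-2*pi}^{2*pi} (-3*x**2 + 3*x - 2) cos(5*x/2) dx = (-12/25 + 48*pi/25) - (-48*pi/25 - 12/25) = 96*pi/25.
Hence a_5 = (1/(2*pi))·(96*pi/25) = 48/25.

48/25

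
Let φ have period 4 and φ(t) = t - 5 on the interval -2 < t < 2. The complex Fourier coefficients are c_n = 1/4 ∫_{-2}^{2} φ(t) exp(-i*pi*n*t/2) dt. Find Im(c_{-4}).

-1/(2*pi)

Since φ is real-valued, Im(c_{-4}) = -1/4 ∫_{-2}^{2} φ(t) sin(-2*pi*t) dt = b_{4}/2.
Integrating by parts (boundary term plus one more integral), an antiderivative of (t - 5) sin(-2*pi*t) is t*cos(2*pi*t)/(2*pi) - sin(2*pi*t)/(4*pi**2) - 5*cos(2*pi*t)/(2*pi); evaluating from -2 to 2: ∫_{-2}^{2} (t - 5) sin(-2*pi*t) dt = (-3/(2*pi)) - (-7/(2*pi)) = 2/pi.
Hence Im(c_{-4}) = (-1/4)·(2/pi) = -1/(2*pi).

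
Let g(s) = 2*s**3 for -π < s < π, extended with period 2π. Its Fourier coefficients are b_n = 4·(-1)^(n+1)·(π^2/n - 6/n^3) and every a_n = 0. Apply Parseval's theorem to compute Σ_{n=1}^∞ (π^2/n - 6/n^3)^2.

Parseval: Σ b_n^2 = (1/π) ∫_{-π}^{π} g(s)^2 ds = 8*pi**6/7.
b_n^2 = 16·(π^2/n - 6/n^3)^2, so the sum equals (8*pi**6/7)/16 = pi**6/14.

pi**6/14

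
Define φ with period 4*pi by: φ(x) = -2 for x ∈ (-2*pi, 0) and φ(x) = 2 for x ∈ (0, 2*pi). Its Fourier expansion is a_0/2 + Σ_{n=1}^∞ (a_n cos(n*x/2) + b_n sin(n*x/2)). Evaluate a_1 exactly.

a_1 = (1/(2*pi)) ∫_{-2*pi}^{2*pi} φ(x) cos(x/2) dx.
φ is odd and cos(x/2) is even, so the integrand is odd over a symmetric interval and the integral vanishes.

0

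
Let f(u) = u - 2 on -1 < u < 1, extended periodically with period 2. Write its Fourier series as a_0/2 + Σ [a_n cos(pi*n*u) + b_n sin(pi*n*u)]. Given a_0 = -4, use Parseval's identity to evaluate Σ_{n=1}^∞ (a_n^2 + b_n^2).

Parseval: a_0^2/2 + Σ_{n≥1} (a_n^2+b_n^2) = ∫_{-1}^{1} f(u)^2 du = 26/3.
Subtract a_0^2/2 = 8: Σ (a_n^2+b_n^2) = 2/3.

2/3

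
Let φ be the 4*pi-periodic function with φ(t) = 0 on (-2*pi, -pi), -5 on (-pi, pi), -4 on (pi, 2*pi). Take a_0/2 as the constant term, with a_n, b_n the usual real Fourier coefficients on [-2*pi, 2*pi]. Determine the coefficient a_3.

2/pi

a_3 = (1/(2*pi)) ∫_{-2*pi}^{2*pi} φ(t) cos(3*t/2) dt.
Split the integral at the breakpoints.
∫_{-2*pi}^{-pi} (0) cos(3*t/2) dt = 0.
Directly, an antiderivative of (-5) cos(3*t/2) is -10*sin(3*t/2)/3; evaluating from -pi to pi: ∫_{-pi}^{pi} (-5) cos(3*t/2) dt = (10/3) - (-10/3) = 20/3.
Directly, an antiderivative of (-4) cos(3*t/2) is -8*sin(3*t/2)/3; evaluating from pi to 2*pi: ∫_{pi}^{2*pi} (-4) cos(3*t/2) dt = (0) - (8/3) = -8/3.
Summing the pieces and multiplying by (1/(2*pi)) gives a_3 = 2/pi.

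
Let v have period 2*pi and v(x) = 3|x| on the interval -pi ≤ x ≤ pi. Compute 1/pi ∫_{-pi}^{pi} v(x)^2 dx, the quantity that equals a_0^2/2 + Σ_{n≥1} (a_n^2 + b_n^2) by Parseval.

6*pi**2

1/pi ∫_{-pi}^{pi} v(x)^2 dx = 1/pi · (6*pi**3) = 6*pi**2.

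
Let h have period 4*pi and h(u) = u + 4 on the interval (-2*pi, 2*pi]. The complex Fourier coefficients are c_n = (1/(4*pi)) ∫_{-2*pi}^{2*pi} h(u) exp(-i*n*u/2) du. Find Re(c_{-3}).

Since h is real-valued, Re(c_{-3}) = (1/(4*pi)) ∫_{-2*pi}^{2*pi} h(u) cos(-3*u/2) du = a_{3}/2.
Integrating by parts (boundary term plus one more integral), an antiderivative of (u + 4) cos(-3*u/2) is 2*u*sin(3*u/2)/3 + 8*sin(3*u/2)/3 + 4*cos(3*u/2)/9; evaluating from -2*pi to 2*pi: ∫_{-2*pi}^{2*pi} (u + 4) cos(-3*u/2) du = (-4/9) - (-4/9) = 0.
Hence Re(c_{-3}) = (1/(4*pi))·(0) = 0.

0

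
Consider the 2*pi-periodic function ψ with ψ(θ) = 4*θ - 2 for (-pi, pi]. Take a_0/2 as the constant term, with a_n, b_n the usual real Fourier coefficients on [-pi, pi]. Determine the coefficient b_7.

b_7 = 1/pi ∫_{-pi}^{pi} ψ(θ) sin(7*θ) dθ.
Integrating by parts (boundary term plus one more integral), an antiderivative of (4*θ - 2) sin(7*θ) is -4*θ*cos(7*θ)/7 + 4*sin(7*θ)/49 + 2*cos(7*θ)/7; evaluating from -pi to pi: ∫_{-pi}^{pi} (4*θ - 2) sin(7*θ) dθ = (-2/7 + 4*pi/7) - (-4*pi/7 - 2/7) = 8*pi/7.
Hence b_7 = (1/pi)·(8*pi/7) = 8/7.

8/7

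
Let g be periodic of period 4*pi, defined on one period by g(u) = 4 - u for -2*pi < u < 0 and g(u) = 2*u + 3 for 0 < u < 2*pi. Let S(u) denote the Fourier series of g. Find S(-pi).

pi + 4

g is continuous at u = -pi with value pi + 4, so the series converges to pi + 4 there.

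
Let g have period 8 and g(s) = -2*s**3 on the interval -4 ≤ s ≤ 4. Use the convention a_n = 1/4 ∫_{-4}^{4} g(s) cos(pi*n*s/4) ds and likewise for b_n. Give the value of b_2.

b_2 = 1/4 ∫_{-4}^{4} g(s) sin(pi*s/2) ds.
g is odd and sin(pi*s/2) is odd, so the integrand is even and b_2 = 1/2 ∫_0^{4} g(s) sin(pi*s/2) ds.
Integrating by parts three times (tabular method), an antiderivative of (-2*s**3) sin(pi*s/2) is 4*s**3*cos(pi*s/2)/pi - 24*s**2*sin(pi*s/2)/pi**2 - 96*s*cos(pi*s/2)/pi**3 + 192*sin(pi*s/2)/pi**4; evaluating from 0 to 4: ∫_{0}^{4} (-2*s**3) sin(pi*s/2) ds = (-384/pi**3 + 256/pi) - (0) = -384/pi**3 + 256/pi.
Hence b_2 = (1/2)·(-384/pi**3 + 256/pi) = -192/pi**3 + 128/pi.

-192/pi**3 + 128/pi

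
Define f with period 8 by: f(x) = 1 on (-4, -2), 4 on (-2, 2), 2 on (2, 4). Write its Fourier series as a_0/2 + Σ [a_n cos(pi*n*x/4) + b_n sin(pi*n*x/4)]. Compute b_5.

b_5 = 1/4 ∫_{-4}^{4} f(x) sin(5*pi*x/4) dx.
Split the integral at the breakpoints.
Directly, an antiderivative of (1) sin(5*pi*x/4) is -4*cos(5*pi*x/4)/(5*pi); evaluating from -4 to -2: ∫_{-4}^{-2} (1) sin(5*pi*x/4) dx = (0) - (4/(5*pi)) = -4/(5*pi).
Directly, an antiderivative of (4) sin(5*pi*x/4) is -16*cos(5*pi*x/4)/(5*pi); evaluating from -2 to 2: ∫_{-2}^{2} (4) sin(5*pi*x/4) dx = (0) - (0) = 0.
Directly, an antiderivative of (2) sin(5*pi*x/4) is -8*cos(5*pi*x/4)/(5*pi); evaluating from 2 to 4: ∫_{2}^{4} (2) sin(5*pi*x/4) dx = (8/(5*pi)) - (0) = 8/(5*pi).
Summing the pieces and multiplying by (1/4) gives b_5 = 1/(5*pi).

1/(5*pi)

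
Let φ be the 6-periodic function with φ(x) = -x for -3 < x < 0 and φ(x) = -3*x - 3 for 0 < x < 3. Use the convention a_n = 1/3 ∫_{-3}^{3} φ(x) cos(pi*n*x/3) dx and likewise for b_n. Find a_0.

a_0 = 1/3 ∫_{-3}^{3} φ(x) dx = 1/3 · (-18) = -6.

-6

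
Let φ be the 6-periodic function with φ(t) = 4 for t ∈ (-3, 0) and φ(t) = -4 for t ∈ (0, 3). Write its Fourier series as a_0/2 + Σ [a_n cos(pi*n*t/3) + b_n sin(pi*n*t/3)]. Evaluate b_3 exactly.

-16/(3*pi)

b_3 = 1/3 ∫_{-3}^{3} φ(t) sin(pi*t) dt.
φ is odd and sin(pi*t) is odd, so the integrand is even and b_3 = 2/3 ∫_0^{3} φ(t) sin(pi*t) dt.
Directly, an antiderivative of (-4) sin(pi*t) is 4*cos(pi*t)/pi; evaluating from 0 to 3: ∫_{0}^{3} (-4) sin(pi*t) dt = (-4/pi) - (4/pi) = -8/pi.
Hence b_3 = (2/3)·(-8/pi) = -16/(3*pi).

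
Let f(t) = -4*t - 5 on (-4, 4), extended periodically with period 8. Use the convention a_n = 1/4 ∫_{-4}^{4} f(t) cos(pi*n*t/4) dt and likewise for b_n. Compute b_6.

16/(3*pi)

b_6 = 1/4 ∫_{-4}^{4} f(t) sin(3*pi*t/2) dt.
Integrating by parts (boundary term plus one more integral), an antiderivative of (-4*t - 5) sin(3*pi*t/2) is 8*t*cos(3*pi*t/2)/(3*pi) - 16*sin(3*pi*t/2)/(9*pi**2) + 10*cos(3*pi*t/2)/(3*pi); evaluating from -4 to 4: ∫_{-4}^{4} (-4*t - 5) sin(3*pi*t/2) dt = (14/pi) - (-22/(3*pi)) = 64/(3*pi).
Hence b_6 = (1/4)·(64/(3*pi)) = 16/(3*pi).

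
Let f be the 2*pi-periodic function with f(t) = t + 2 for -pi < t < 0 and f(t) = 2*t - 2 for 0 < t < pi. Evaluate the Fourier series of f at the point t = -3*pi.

pi/2

t = -3*pi differs from t = -pi by -1 full period(s), and the series is 2*pi-periodic.
At t = -pi the one-sided limits are f(-pi^-) = -2 + 2*pi and f(-pi^+) = 2 - pi.
By Dirichlet's theorem the series converges to their average, [(-2 + 2*pi) + (2 - pi)]/2 = pi/2.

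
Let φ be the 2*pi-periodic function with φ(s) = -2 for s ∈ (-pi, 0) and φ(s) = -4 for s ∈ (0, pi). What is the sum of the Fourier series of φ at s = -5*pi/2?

s = -5*pi/2 differs from s = -pi/2 by -1 full period(s), and the series is 2*pi-periodic.
φ is continuous at s = -pi/2 with value -2, so the series converges to -2 there.

-2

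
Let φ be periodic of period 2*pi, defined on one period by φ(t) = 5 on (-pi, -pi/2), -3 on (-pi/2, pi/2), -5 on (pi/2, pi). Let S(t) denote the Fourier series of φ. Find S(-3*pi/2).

-4

t = -3*pi/2 differs from t = pi/2 by -1 full period(s), and the series is 2*pi-periodic.
At t = pi/2 the one-sided limits are φ(pi/2^-) = -3 and φ(pi/2^+) = -5.
By Dirichlet's theorem the series converges to their average, [(-3) + (-5)]/2 = -4.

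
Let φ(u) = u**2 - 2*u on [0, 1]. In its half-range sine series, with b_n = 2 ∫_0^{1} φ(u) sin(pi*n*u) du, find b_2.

1/pi

b_2 = 2 ∫_0^{1} (u**2 - 2*u) sin(2*pi*u) du.
Integrating by parts twice (tabular method), an antiderivative of (u**2 - 2*u) sin(2*pi*u) is -u**2*cos(2*pi*u)/(2*pi) + u*sin(2*pi*u)/(2*pi**2) + u*cos(2*pi*u)/pi - sin(2*pi*u)/(2*pi**2) + cos(2*pi*u)/(4*pi**3); evaluating from 0 to 1: ∫_{0}^{1} (u**2 - 2*u) sin(2*pi*u) du = ((1 + 2*pi**2)/(4*pi**3)) - (1/(4*pi**3)) = 1/(2*pi).
Hence b_2 = 2·(1/(2*pi)) = 1/pi.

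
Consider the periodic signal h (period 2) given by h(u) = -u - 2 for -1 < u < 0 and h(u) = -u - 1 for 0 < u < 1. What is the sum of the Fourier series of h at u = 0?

At u = 0 the one-sided limits are h(0^-) = -2 and h(0^+) = -1.
By Dirichlet's theorem the series converges to their average, [(-2) + (-1)]/2 = -3/2.

-3/2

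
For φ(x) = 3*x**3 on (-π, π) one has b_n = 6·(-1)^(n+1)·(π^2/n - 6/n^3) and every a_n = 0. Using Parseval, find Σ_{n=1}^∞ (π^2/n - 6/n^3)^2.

pi**6/14

Parseval: Σ b_n^2 = (1/π) ∫_{-π}^{π} φ(x)^2 dx = 18*pi**6/7.
b_n^2 = 36·(π^2/n - 6/n^3)^2, so the sum equals (18*pi**6/7)/36 = pi**6/14.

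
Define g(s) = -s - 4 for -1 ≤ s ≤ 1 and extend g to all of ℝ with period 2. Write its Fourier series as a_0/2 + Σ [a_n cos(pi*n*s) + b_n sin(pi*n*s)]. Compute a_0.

-8

a_0 = ∫_{-1}^{1} g(s) ds = -8.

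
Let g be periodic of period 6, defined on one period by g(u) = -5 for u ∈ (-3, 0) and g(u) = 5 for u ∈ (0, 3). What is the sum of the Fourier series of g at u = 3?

At u = 3 the one-sided limits are g(3^-) = 5 and g(3^+) = -5.
By Dirichlet's theorem the series converges to their average, [(5) + (-5)]/2 = 0.

0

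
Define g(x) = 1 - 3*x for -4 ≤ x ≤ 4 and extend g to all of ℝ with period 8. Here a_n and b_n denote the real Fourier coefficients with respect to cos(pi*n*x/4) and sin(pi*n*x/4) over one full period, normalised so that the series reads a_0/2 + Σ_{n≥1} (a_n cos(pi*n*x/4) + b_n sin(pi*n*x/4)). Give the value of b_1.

-24/pi

b_1 = 1/4 ∫_{-4}^{4} g(x) sin(pi*x/4) dx.
Integrating by parts (boundary term plus one more integral), an antiderivative of (1 - 3*x) sin(pi*x/4) is 12*x*cos(pi*x/4)/pi - 48*sin(pi*x/4)/pi**2 - 4*cos(pi*x/4)/pi; evaluating from -4 to 4: ∫_{-4}^{4} (1 - 3*x) sin(pi*x/4) dx = (-44/pi) - (52/pi) = -96/pi.
Hence b_1 = (1/4)·(-96/pi) = -24/pi.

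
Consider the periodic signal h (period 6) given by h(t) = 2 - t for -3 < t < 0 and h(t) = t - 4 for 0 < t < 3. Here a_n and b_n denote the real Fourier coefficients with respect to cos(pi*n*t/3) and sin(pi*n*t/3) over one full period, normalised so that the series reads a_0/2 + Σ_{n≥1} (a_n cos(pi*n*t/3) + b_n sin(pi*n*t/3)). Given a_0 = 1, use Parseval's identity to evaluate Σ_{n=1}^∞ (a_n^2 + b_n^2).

39/2

Parseval: a_0^2/2 + Σ_{n≥1} (a_n^2+b_n^2) = 1/3 ∫_{-3}^{3} h(t)^2 dt = 20.
Subtract a_0^2/2 = 1/2: Σ (a_n^2+b_n^2) = 39/2.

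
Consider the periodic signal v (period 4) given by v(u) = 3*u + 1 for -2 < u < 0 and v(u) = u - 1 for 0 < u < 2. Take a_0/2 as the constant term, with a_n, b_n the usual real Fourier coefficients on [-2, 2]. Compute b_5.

4/(5*pi)

b_5 = 1/2 ∫_{-2}^{2} v(u) sin(5*pi*u/2) du.
Split the integral at the breakpoints.
Integrating by parts (boundary term plus one more integral), an antiderivative of (3*u + 1) sin(5*pi*u/2) is -6*u*cos(5*pi*u/2)/(5*pi) + 12*sin(5*pi*u/2)/(25*pi**2) - 2*cos(5*pi*u/2)/(5*pi); evaluating from -2 to 0: ∫_{-2}^{0} (3*u + 1) sin(5*pi*u/2) du = (-2/(5*pi)) - (-2/pi) = 8/(5*pi).
Integrating by parts (boundary term plus one more integral), an antiderivative of (u - 1) sin(5*pi*u/2) is -2*u*cos(5*pi*u/2)/(5*pi) + 4*sin(5*pi*u/2)/(25*pi**2) + 2*cos(5*pi*u/2)/(5*pi); evaluating from 0 to 2: ∫_{0}^{2} (u - 1) sin(5*pi*u/2) du = (2/(5*pi)) - (2/(5*pi)) = 0.
Summing the pieces and multiplying by (1/2) gives b_5 = 4/(5*pi).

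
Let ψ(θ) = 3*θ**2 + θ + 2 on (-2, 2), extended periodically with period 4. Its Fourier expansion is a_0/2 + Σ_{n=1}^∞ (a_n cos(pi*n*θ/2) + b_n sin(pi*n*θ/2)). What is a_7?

-48/(49*pi**2)

a_7 = 1/2 ∫_{-2}^{2} ψ(θ) cos(7*pi*θ/2) dθ.
Integrating by parts twice (tabular method), an antiderivative of (3*θ**2 + θ + 2) cos(7*pi*θ/2) is 6*θ**2*sin(7*pi*θ/2)/(7*pi) + 2*θ*sin(7*pi*θ/2)/(7*pi) + 24*θ*cos(7*pi*θ/2)/(49*pi**2) - 48*sin(7*pi*θ/2)/(343*pi**3) + 4*sin(7*pi*θ/2)/(7*pi) + 4*cos(7*pi*θ/2)/(49*pi**2); evaluating from -2 to 2: ∫_{-2}^{2} (3*θ**2 + θ + 2) cos(7*pi*θ/2) dθ = (-52/(49*pi**2)) - (44/(49*pi**2)) = -96/(49*pi**2).
Hence a_7 = (1/2)·(-96/(49*pi**2)) = -48/(49*pi**2).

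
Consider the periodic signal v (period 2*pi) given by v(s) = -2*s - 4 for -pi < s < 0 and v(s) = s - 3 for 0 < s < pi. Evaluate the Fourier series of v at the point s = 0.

-7/2

At s = 0 the one-sided limits are v(0^-) = -4 and v(0^+) = -3.
By Dirichlet's theorem the series converges to their average, [(-4) + (-3)]/2 = -7/2.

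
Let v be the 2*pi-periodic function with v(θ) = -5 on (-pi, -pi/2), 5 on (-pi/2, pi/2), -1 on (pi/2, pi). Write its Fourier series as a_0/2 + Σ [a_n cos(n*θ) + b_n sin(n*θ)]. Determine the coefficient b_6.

b_6 = 1/pi ∫_{-pi}^{pi} v(θ) sin(6*θ) dθ.
Split the integral at the breakpoints.
Directly, an antiderivative of (-5) sin(6*θ) is 5*cos(6*θ)/6; evaluating from -pi to -pi/2: ∫_{-pi}^{-pi/2} (-5) sin(6*θ) dθ = (-5/6) - (5/6) = -5/3.
Directly, an antiderivative of (5) sin(6*θ) is -5*cos(6*θ)/6; evaluating from -pi/2 to pi/2: ∫_{-pi/2}^{pi/2} (5) sin(6*θ) dθ = (5/6) - (5/6) = 0.
Directly, an antiderivative of (-1) sin(6*θ) is cos(6*θ)/6; evaluating from pi/2 to pi: ∫_{pi/2}^{pi} (-1) sin(6*θ) dθ = (1/6) - (-1/6) = 1/3.
Summing the pieces and multiplying by (1/pi) gives b_6 = -4/(3*pi).

-4/(3*pi)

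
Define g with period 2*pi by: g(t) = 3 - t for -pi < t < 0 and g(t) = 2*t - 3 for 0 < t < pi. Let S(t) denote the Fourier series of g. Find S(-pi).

3*pi/2

t = -pi differs from t = pi by -1 full period(s), and the series is 2*pi-periodic.
At t = pi the one-sided limits are g(pi^-) = -3 + 2*pi and g(pi^+) = 3 + pi.
By Dirichlet's theorem the series converges to their average, [(-3 + 2*pi) + (3 + pi)]/2 = 3*pi/2.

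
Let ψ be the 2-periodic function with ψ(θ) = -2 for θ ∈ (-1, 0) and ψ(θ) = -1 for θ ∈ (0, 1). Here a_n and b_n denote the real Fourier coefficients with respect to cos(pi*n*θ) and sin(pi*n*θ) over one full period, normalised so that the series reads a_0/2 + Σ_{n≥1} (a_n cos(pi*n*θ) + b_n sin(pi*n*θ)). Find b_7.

b_7 = ∫_{-1}^{1} ψ(θ) sin(7*pi*θ) dθ.
Split the integral at the breakpoints.
Directly, an antiderivative of (-2) sin(7*pi*θ) is 2*cos(7*pi*θ)/(7*pi); evaluating from -1 to 0: ∫_{-1}^{0} (-2) sin(7*pi*θ) dθ = (2/(7*pi)) - (-2/(7*pi)) = 4/(7*pi).
Directly, an antiderivative of (-1) sin(7*pi*θ) is cos(7*pi*θ)/(7*pi); evaluating from 0 to 1: ∫_{0}^{1} (-1) sin(7*pi*θ) dθ = (-1/(7*pi)) - (1/(7*pi)) = -2/(7*pi).
Summing the pieces gives b_7 = 2/(7*pi).

2/(7*pi)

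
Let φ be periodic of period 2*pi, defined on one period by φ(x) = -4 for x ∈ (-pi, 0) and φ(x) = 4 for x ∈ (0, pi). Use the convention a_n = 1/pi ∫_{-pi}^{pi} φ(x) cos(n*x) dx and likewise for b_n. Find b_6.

b_6 = 1/pi ∫_{-pi}^{pi} φ(x) sin(6*x) dx.
φ is odd and sin(6*x) is odd, so the integrand is even and b_6 = 2/pi ∫_0^{pi} φ(x) sin(6*x) dx.
Directly, an antiderivative of (4) sin(6*x) is -2*cos(6*x)/3; evaluating from 0 to pi: ∫_{0}^{pi} (4) sin(6*x) dx = (-2/3) - (-2/3) = 0.
Hence b_6 = (2/pi)·(0) = 0.

0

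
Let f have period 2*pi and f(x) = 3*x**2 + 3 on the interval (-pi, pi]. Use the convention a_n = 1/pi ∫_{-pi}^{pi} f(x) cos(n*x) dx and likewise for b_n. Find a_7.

a_7 = 1/pi ∫_{-pi}^{pi} f(x) cos(7*x) dx.
f is even and cos(7*x) is even, so the integrand is even and a_7 = 2/pi ∫_0^{pi} f(x) cos(7*x) dx.
Integrating by parts twice (tabular method), an antiderivative of (3*x**2 + 3) cos(7*x) is 3*x**2*sin(7*x)/7 + 6*x*cos(7*x)/49 + 141*sin(7*x)/343; evaluating from 0 to pi: ∫_{0}^{pi} (3*x**2 + 3) cos(7*x) dx = (-6*pi/49) - (0) = -6*pi/49.
Hence a_7 = (2/pi)·(-6*pi/49) = -12/49.

-12/49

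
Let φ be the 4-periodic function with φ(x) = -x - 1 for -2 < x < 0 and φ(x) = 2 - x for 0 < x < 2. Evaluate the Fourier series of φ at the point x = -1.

0

φ is continuous at x = -1 with value 0, so the series converges to 0 there.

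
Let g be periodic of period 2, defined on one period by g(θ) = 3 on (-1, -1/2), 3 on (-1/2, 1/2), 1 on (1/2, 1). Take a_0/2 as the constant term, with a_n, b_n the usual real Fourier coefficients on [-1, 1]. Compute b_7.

b_7 = ∫_{-1}^{1} g(θ) sin(7*pi*θ) dθ.
Split the integral at the breakpoints.
Directly, an antiderivative of (3) sin(7*pi*θ) is -3*cos(7*pi*θ)/(7*pi); evaluating from -1 to -1/2: ∫_{-1}^{-1/2} (3) sin(7*pi*θ) dθ = (0) - (3/(7*pi)) = -3/(7*pi).
Directly, an antiderivative of (3) sin(7*pi*θ) is -3*cos(7*pi*θ)/(7*pi); evaluating from -1/2 to 1/2: ∫_{-1/2}^{1/2} (3) sin(7*pi*θ) dθ = (0) - (0) = 0.
Directly, an antiderivative of (1) sin(7*pi*θ) is -cos(7*pi*θ)/(7*pi); evaluating from 1/2 to 1: ∫_{1/2}^{1} (1) sin(7*pi*θ) dθ = (1/(7*pi)) - (0) = 1/(7*pi).
Summing the pieces gives b_7 = -2/(7*pi).

-2/(7*pi)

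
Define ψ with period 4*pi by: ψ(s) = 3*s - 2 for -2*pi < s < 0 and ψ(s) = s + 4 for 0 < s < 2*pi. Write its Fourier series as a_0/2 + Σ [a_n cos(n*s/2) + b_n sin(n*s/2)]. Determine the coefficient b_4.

b_4 = (1/(2*pi)) ∫_{-2*pi}^{2*pi} ψ(s) sin(2*s) ds.
Split the integral at the breakpoints.
Integrating by parts (boundary term plus one more integral), an antiderivative of (3*s - 2) sin(2*s) is -3*s*cos(2*s)/2 + 3*sin(2*s)/4 + cos(2*s); evaluating from -2*pi to 0: ∫_{-2*pi}^{0} (3*s - 2) sin(2*s) ds = (1) - (1 + 3*pi) = -3*pi.
Integrating by parts (boundary term plus one more integral), an antiderivative of (s + 4) sin(2*s) is -s*cos(2*s)/2 + sin(2*s)/4 - 2*cos(2*s); evaluating from 0 to 2*pi: ∫_{0}^{2*pi} (s + 4) sin(2*s) ds = (-pi - 2) - (-2) = -pi.
Summing the pieces and multiplying by (1/(2*pi)) gives b_4 = -2.

-2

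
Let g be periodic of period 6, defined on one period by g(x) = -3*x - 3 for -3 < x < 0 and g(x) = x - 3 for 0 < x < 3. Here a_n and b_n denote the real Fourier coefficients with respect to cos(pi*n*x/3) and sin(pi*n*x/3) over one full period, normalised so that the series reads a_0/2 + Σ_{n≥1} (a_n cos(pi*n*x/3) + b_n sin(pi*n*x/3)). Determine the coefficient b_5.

-6/(5*pi)

b_5 = 1/3 ∫_{-3}^{3} g(x) sin(5*pi*x/3) dx.
Split the integral at the breakpoints.
Integrating by parts (boundary term plus one more integral), an antiderivative of (-3*x - 3) sin(5*pi*x/3) is 9*x*cos(5*pi*x/3)/(5*pi) - 27*sin(5*pi*x/3)/(25*pi**2) + 9*cos(5*pi*x/3)/(5*pi); evaluating from -3 to 0: ∫_{-3}^{0} (-3*x - 3) sin(5*pi*x/3) dx = (9/(5*pi)) - (18/(5*pi)) = -9/(5*pi).
Integrating by parts (boundary term plus one more integral), an antiderivative of (x - 3) sin(5*pi*x/3) is -3*x*cos(5*pi*x/3)/(5*pi) + 9*sin(5*pi*x/3)/(25*pi**2) + 9*cos(5*pi*x/3)/(5*pi); evaluating from 0 to 3: ∫_{0}^{3} (x - 3) sin(5*pi*x/3) dx = (0) - (9/(5*pi)) = -9/(5*pi).
Summing the pieces and multiplying by (1/3) gives b_5 = -6/(5*pi).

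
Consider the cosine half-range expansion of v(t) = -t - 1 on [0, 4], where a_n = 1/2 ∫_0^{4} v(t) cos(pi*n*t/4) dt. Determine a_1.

a_1 = 1/2 ∫_0^{4} (-t - 1) cos(pi*t/4) dt.
Integrating by parts (boundary term plus one more integral), an antiderivative of (-t - 1) cos(pi*t/4) is -4*t*sin(pi*t/4)/pi - 4*sin(pi*t/4)/pi - 16*cos(pi*t/4)/pi**2; evaluating from 0 to 4: ∫_{0}^{4} (-t - 1) cos(pi*t/4) dt = (16/pi**2) - (-16/pi**2) = 32/pi**2.
Hence a_1 = (1/2)·(32/pi**2) = 16/pi**2.

16/pi**2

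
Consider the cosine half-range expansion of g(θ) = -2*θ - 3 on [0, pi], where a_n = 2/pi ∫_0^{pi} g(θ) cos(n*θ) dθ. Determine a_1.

8/pi

a_1 = 2/pi ∫_0^{pi} (-2*θ - 3) cos(θ) dθ.
Integrating by parts (boundary term plus one more integral), an antiderivative of (-2*θ - 3) cos(θ) is -2*θ*sin(θ) - 3*sin(θ) - 2*cos(θ); evaluating from 0 to pi: ∫_{0}^{pi} (-2*θ - 3) cos(θ) dθ = (2) - (-2) = 4.
Hence a_1 = (2/pi)·(4) = 8/pi.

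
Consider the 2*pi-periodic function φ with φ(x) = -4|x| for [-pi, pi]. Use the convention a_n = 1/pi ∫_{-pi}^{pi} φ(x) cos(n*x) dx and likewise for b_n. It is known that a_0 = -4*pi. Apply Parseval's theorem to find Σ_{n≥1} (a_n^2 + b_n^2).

Parseval: a_0^2/2 + Σ_{n≥1} (a_n^2+b_n^2) = 1/pi ∫_{-pi}^{pi} φ(x)^2 dx = 32*pi**2/3.
Subtract a_0^2/2 = 8*pi**2: Σ (a_n^2+b_n^2) = 8*pi**2/3.

8*pi**2/3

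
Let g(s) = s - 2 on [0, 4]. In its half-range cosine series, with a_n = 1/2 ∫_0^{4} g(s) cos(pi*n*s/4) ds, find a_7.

a_7 = 1/2 ∫_0^{4} (s - 2) cos(7*pi*s/4) ds.
Integrating by parts (boundary term plus one more integral), an antiderivative of (s - 2) cos(7*pi*s/4) is 4*s*sin(7*pi*s/4)/(7*pi) - 8*sin(7*pi*s/4)/(7*pi) + 16*cos(7*pi*s/4)/(49*pi**2); evaluating from 0 to 4: ∫_{0}^{4} (s - 2) cos(7*pi*s/4) ds = (-16/(49*pi**2)) - (16/(49*pi**2)) = -32/(49*pi**2).
Hence a_7 = (1/2)·(-32/(49*pi**2)) = -16/(49*pi**2).

-16/(49*pi**2)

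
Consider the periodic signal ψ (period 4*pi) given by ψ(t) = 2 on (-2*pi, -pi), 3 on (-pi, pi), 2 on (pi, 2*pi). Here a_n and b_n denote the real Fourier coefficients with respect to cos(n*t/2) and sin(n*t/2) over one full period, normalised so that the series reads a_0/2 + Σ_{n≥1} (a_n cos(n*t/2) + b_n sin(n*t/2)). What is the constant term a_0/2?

a_0 = (1/(2*pi)) ∫_{-2*pi}^{2*pi} ψ(t) dt = (1/(2*pi)) · (10*pi) = 5.
So the constant term a_0/2 = 5/2.

5/2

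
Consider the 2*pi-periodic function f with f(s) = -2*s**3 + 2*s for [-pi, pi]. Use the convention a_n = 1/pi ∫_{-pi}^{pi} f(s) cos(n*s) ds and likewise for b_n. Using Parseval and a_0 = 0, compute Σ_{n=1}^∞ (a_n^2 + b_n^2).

8*pi**2*(-42*pi**2 + 35 + 15*pi**4)/105

Parseval: a_0^2/2 + Σ_{n≥1} (a_n^2+b_n^2) = 1/pi ∫_{-pi}^{pi} f(s)^2 ds = 8*pi**2*(-42*pi**2 + 35 + 15*pi**4)/105.
Subtract a_0^2/2 = 0: Σ (a_n^2+b_n^2) = 8*pi**2*(-42*pi**2 + 35 + 15*pi**4)/105.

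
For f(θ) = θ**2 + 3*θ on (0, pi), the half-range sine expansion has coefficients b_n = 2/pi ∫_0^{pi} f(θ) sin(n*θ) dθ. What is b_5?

b_5 = 2/pi ∫_0^{pi} (θ**2 + 3*θ) sin(5*θ) dθ.
Integrating by parts twice (tabular method), an antiderivative of (θ**2 + 3*θ) sin(5*θ) is -θ**2*cos(5*θ)/5 + 2*θ*sin(5*θ)/25 - 3*θ*cos(5*θ)/5 + 3*sin(5*θ)/25 + 2*cos(5*θ)/125; evaluating from 0 to pi: ∫_{0}^{pi} (θ**2 + 3*θ) sin(5*θ) dθ = (-2/125 + 3*pi/5 + pi**2/5) - (2/125) = -4/125 + 3*pi/5 + pi**2/5.
Hence b_5 = (2/pi)·(-4/125 + 3*pi/5 + pi**2/5) = 2*(-4 + 75*pi + 25*pi**2)/(125*pi).

2*(-4 + 75*pi + 25*pi**2)/(125*pi)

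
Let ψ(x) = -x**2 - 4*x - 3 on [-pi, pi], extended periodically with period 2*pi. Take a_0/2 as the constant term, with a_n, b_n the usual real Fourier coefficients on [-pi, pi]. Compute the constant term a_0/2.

a_0 = 1/pi ∫_{-pi}^{pi} ψ(x) dx = 1/pi · (-2*pi*(9 + pi**2)/3) = -2*pi**2/3 - 6.
So the constant term a_0/2 = -pi**2/3 - 3.

-pi**2/3 - 3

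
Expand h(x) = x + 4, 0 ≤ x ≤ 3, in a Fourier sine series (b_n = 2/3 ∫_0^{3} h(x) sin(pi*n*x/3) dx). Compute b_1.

b_1 = 2/3 ∫_0^{3} (x + 4) sin(pi*x/3) dx.
Integrating by parts (boundary term plus one more integral), an antiderivative of (x + 4) sin(pi*x/3) is -3*x*cos(pi*x/3)/pi + 9*sin(pi*x/3)/pi**2 - 12*cos(pi*x/3)/pi; evaluating from 0 to 3: ∫_{0}^{3} (x + 4) sin(pi*x/3) dx = (21/pi) - (-12/pi) = 33/pi.
Hence b_1 = (2/3)·(33/pi) = 22/pi.

22/pi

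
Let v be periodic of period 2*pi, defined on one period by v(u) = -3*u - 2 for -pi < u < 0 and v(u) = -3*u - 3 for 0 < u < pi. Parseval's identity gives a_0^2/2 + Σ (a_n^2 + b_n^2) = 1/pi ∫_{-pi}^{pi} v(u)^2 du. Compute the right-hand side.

1/pi ∫_{-pi}^{pi} v(u)^2 du = 1/pi · (pi*(3*pi + 13 + 6*pi**2)) = 3*pi + 13 + 6*pi**2.

3*pi + 13 + 6*pi**2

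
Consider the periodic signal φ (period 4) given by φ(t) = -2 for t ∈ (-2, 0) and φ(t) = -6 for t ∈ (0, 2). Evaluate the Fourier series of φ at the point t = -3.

t = -3 differs from t = 1 by -1 full period(s), and the series is 4-periodic.
φ is continuous at t = 1 with value -6, so the series converges to -6 there.

-6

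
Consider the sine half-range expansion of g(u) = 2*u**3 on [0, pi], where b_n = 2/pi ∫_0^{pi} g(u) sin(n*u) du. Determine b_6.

1/9 - 2*pi**2/3

b_6 = 2/pi ∫_0^{pi} (2*u**3) sin(6*u) du.
Integrating by parts three times (tabular method), an antiderivative of (2*u**3) sin(6*u) is -u**3*cos(6*u)/3 + u**2*sin(6*u)/6 + u*cos(6*u)/18 - sin(6*u)/108; evaluating from 0 to pi: ∫_{0}^{pi} (2*u**3) sin(6*u) du = (-pi**3/3 + pi/18) - (0) = -pi**3/3 + pi/18.
Hence b_6 = (2/pi)·(-pi**3/3 + pi/18) = 1/9 - 2*pi**2/3.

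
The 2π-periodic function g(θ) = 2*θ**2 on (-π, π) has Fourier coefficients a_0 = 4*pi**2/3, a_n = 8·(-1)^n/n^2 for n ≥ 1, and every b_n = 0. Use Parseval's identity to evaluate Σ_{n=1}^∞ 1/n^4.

pi**4/90

Parseval: a_0^2/2 + Σ a_n^2 = (1/π) ∫_{-π}^{π} g(θ)^2 dθ = 8*pi**4/5.
Subtract a_0^2/2 = 8*pi**4/9: Σ a_n^2 = 32*pi**4/45.
Since a_n^2 = 64/n^4, Σ 1/n^4 = pi**4/90.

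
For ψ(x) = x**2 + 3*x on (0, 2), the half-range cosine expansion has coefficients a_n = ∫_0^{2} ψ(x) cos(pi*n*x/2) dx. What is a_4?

pi**(-2)

a_4 = ∫_0^{2} (x**2 + 3*x) cos(2*pi*x) dx.
Integrating by parts twice (tabular method), an antiderivative of (x**2 + 3*x) cos(2*pi*x) is x**2*sin(2*pi*x)/(2*pi) + 3*x*sin(2*pi*x)/(2*pi) + x*cos(2*pi*x)/(2*pi**2) - sin(2*pi*x)/(4*pi**3) + 3*cos(2*pi*x)/(4*pi**2); evaluating from 0 to 2: ∫_{0}^{2} (x**2 + 3*x) cos(2*pi*x) dx = (7/(4*pi**2)) - (3/(4*pi**2)) = pi**(-2).
Hence a_4 = pi**(-2).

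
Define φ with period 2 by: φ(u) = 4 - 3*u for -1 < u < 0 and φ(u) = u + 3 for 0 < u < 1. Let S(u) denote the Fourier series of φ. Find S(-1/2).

φ is continuous at u = -1/2 with value 11/2, so the series converges to 11/2 there.

11/2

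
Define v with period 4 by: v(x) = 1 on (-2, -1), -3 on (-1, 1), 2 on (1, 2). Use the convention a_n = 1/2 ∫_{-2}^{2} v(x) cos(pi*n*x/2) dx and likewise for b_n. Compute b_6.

b_6 = 1/2 ∫_{-2}^{2} v(x) sin(3*pi*x) dx.
Split the integral at the breakpoints.
Directly, an antiderivative of (1) sin(3*pi*x) is -cos(3*pi*x)/(3*pi); evaluating from -2 to -1: ∫_{-2}^{-1} (1) sin(3*pi*x) dx = (1/(3*pi)) - (-1/(3*pi)) = 2/(3*pi).
Directly, an antiderivative of (-3) sin(3*pi*x) is cos(3*pi*x)/pi; evaluating from -1 to 1: ∫_{-1}^{1} (-3) sin(3*pi*x) dx = (-1/pi) - (-1/pi) = 0.
Directly, an antiderivative of (2) sin(3*pi*x) is -2*cos(3*pi*x)/(3*pi); evaluating from 1 to 2: ∫_{1}^{2} (2) sin(3*pi*x) dx = (-2/(3*pi)) - (2/(3*pi)) = -4/(3*pi).
Summing the pieces and multiplying by (1/2) gives b_6 = -1/(3*pi).

-1/(3*pi)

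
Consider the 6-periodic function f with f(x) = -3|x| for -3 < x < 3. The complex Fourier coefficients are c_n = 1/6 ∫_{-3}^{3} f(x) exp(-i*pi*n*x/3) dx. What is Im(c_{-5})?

0

Since f is real-valued, Im(c_{-5}) = -1/6 ∫_{-3}^{3} f(x) sin(-5*pi*x/3) dx = b_{5}/2.
(f is even, so the integrand is odd over a symmetric interval and the integral vanishes.)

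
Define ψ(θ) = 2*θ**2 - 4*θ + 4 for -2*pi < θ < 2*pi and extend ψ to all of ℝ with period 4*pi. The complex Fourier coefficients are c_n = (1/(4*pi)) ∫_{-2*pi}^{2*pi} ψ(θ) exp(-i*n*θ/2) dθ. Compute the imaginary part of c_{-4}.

2

Since ψ is real-valued, Im(c_{-4}) = -(1/(4*pi)) ∫_{-2*pi}^{2*pi} ψ(θ) sin(-2*θ) dθ = b_{4}/2.
Integrating by parts twice (tabular method), an antiderivative of (2*θ**2 - 4*θ + 4) sin(-2*θ) is θ**2*cos(2*θ) - θ*sin(2*θ) - 2*θ*cos(2*θ) + sin(2*θ) + 3*cos(2*θ)/2; evaluating from -2*pi to 2*pi: ∫_{-2*pi}^{2*pi} (2*θ**2 - 4*θ + 4) sin(-2*θ) dθ = (-4*pi + 3/2 + 4*pi**2) - (3/2 + 4*pi + 4*pi**2) = -8*pi.
Hence Im(c_{-4}) = (-1/(4*pi))·(-8*pi) = 2.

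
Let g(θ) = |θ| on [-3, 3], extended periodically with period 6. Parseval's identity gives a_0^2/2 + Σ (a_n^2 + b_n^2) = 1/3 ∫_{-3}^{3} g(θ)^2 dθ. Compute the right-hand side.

6

1/3 ∫_{-3}^{3} g(θ)^2 dθ = 1/3 · (18) = 6.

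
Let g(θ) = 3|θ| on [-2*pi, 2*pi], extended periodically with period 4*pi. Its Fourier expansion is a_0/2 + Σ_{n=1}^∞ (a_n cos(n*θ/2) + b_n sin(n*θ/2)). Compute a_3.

-8/(3*pi)

a_3 = (1/(2*pi)) ∫_{-2*pi}^{2*pi} g(θ) cos(3*θ/2) dθ.
g is even and cos(3*θ/2) is even, so the integrand is even and a_3 = 1/pi ∫_0^{2*pi} g(θ) cos(3*θ/2) dθ.
Integrating by parts (boundary term plus one more integral), an antiderivative of (3*θ) cos(3*θ/2) is 2*θ*sin(3*θ/2) + 4*cos(3*θ/2)/3; evaluating from 0 to 2*pi: ∫_{0}^{2*pi} (3*θ) cos(3*θ/2) dθ = (-4/3) - (4/3) = -8/3.
Hence a_3 = (1/pi)·(-8/3) = -8/(3*pi).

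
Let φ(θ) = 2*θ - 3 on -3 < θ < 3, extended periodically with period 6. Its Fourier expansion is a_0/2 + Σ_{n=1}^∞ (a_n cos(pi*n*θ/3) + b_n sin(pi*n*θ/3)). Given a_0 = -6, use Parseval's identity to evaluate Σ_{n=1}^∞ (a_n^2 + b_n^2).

24

Parseval: a_0^2/2 + Σ_{n≥1} (a_n^2+b_n^2) = 1/3 ∫_{-3}^{3} φ(θ)^2 dθ = 42.
Subtract a_0^2/2 = 18: Σ (a_n^2+b_n^2) = 24.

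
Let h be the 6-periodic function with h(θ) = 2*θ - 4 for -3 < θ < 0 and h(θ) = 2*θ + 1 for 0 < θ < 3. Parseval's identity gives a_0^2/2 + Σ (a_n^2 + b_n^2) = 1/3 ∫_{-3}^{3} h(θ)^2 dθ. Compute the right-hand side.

71

1/3 ∫_{-3}^{3} h(θ)^2 dθ = 1/3 · (213) = 71.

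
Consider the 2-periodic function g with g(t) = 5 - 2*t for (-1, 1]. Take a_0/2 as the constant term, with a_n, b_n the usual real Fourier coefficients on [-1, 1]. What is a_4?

0

a_4 = ∫_{-1}^{1} g(t) cos(4*pi*t) dt.
Integrating by parts (boundary term plus one more integral), an antiderivative of (5 - 2*t) cos(4*pi*t) is -t*sin(4*pi*t)/(2*pi) + 5*sin(4*pi*t)/(4*pi) - cos(4*pi*t)/(8*pi**2); evaluating from -1 to 1: ∫_{-1}^{1} (5 - 2*t) cos(4*pi*t) dt = (-1/(8*pi**2)) - (-1/(8*pi**2)) = 0.
Hence a_4 = 0.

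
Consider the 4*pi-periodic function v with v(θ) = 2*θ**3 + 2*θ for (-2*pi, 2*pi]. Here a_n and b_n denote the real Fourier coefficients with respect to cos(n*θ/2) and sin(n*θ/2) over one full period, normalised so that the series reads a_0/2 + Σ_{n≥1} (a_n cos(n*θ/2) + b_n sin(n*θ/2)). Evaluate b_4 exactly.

b_4 = (1/(2*pi)) ∫_{-2*pi}^{2*pi} v(θ) sin(2*θ) dθ.
v is odd and sin(2*θ) is odd, so the integrand is even and b_4 = 1/pi ∫_0^{2*pi} v(θ) sin(2*θ) dθ.
Integrating by parts three times (tabular method), an antiderivative of (2*θ**3 + 2*θ) sin(2*θ) is -θ**3*cos(2*θ) + 3*θ**2*sin(2*θ)/2 + θ*cos(2*θ)/2 - sin(2*θ)/4; evaluating from 0 to 2*pi: ∫_{0}^{2*pi} (2*θ**3 + 2*θ) sin(2*θ) dθ = (pi - 8*pi**3) - (0) = pi - 8*pi**3.
Hence b_4 = (1/pi)·(pi - 8*pi**3) = 1 - 8*pi**2.

1 - 8*pi**2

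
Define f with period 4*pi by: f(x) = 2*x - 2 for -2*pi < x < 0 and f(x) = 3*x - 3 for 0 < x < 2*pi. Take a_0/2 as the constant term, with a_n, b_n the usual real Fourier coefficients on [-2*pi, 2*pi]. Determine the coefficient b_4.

-5/2

b_4 = (1/(2*pi)) ∫_{-2*pi}^{2*pi} f(x) sin(2*x) dx.
Split the integral at the breakpoints.
Integrating by parts (boundary term plus one more integral), an antiderivative of (2*x - 2) sin(2*x) is -x*cos(2*x) + sin(2*x)/2 + cos(2*x); evaluating from -2*pi to 0: ∫_{-2*pi}^{0} (2*x - 2) sin(2*x) dx = (1) - (1 + 2*pi) = -2*pi.
Integrating by parts (boundary term plus one more integral), an antiderivative of (3*x - 3) sin(2*x) is -3*x*cos(2*x)/2 + 3*sin(2*x)/4 + 3*cos(2*x)/2; evaluating from 0 to 2*pi: ∫_{0}^{2*pi} (3*x - 3) sin(2*x) dx = (3/2 - 3*pi) - (3/2) = -3*pi.
Summing the pieces and multiplying by (1/(2*pi)) gives b_4 = -5/2.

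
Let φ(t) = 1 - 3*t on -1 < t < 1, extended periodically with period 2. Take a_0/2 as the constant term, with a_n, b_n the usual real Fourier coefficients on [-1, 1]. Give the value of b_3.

b_3 = ∫_{-1}^{1} φ(t) sin(3*pi*t) dt.
Integrating by parts (boundary term plus one more integral), an antiderivative of (1 - 3*t) sin(3*pi*t) is t*cos(3*pi*t)/pi - sin(3*pi*t)/(3*pi**2) - cos(3*pi*t)/(3*pi); evaluating from -1 to 1: ∫_{-1}^{1} (1 - 3*t) sin(3*pi*t) dt = (-2/(3*pi)) - (4/(3*pi)) = -2/pi.
Hence b_3 = -2/pi.

-2/pi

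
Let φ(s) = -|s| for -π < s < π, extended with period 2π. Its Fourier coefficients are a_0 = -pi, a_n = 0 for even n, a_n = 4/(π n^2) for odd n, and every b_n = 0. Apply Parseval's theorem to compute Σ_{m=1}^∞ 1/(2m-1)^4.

Parseval: a_0^2/2 + Σ a_n^2 = (1/π) ∫_{-π}^{π} φ(s)^2 ds = 2*pi**2/3.
Subtract a_0^2/2 = pi**2/2: Σ a_n^2 = pi**2/6.
Only odd n contribute, with a_n^2 = 16/(π^2 n^4), so Σ_{m≥1} 1/(2m-1)^4 = π^2·(pi**2/6)/16 = pi**4/96.

pi**4/96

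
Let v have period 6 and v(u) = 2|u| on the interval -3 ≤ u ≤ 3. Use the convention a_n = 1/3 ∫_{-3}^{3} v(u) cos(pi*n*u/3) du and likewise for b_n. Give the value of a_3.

a_3 = 1/3 ∫_{-3}^{3} v(u) cos(pi*u) du.
v is even and cos(pi*u) is even, so the integrand is even and a_3 = 2/3 ∫_0^{3} v(u) cos(pi*u) du.
Integrating by parts (boundary term plus one more integral), an antiderivative of (2*u) cos(pi*u) is 2*u*sin(pi*u)/pi + 2*cos(pi*u)/pi**2; evaluating from 0 to 3: ∫_{0}^{3} (2*u) cos(pi*u) du = (-2/pi**2) - (2/pi**2) = -4/pi**2.
Hence a_3 = (2/3)·(-4/pi**2) = -8/(3*pi**2).

-8/(3*pi**2)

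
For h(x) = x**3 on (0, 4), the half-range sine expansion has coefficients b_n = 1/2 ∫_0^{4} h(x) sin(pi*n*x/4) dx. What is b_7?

b_7 = 1/2 ∫_0^{4} (x**3) sin(7*pi*x/4) dx.
Integrating by parts three times (tabular method), an antiderivative of (x**3) sin(7*pi*x/4) is -4*x**3*cos(7*pi*x/4)/(7*pi) + 48*x**2*sin(7*pi*x/4)/(49*pi**2) + 384*x*cos(7*pi*x/4)/(343*pi**3) - 1536*sin(7*pi*x/4)/(2401*pi**4); evaluating from 0 to 4: ∫_{0}^{4} (x**3) sin(7*pi*x/4) dx = (256*(-6 + 49*pi**2)/(343*pi**3)) - (0) = 256*(-6 + 49*pi**2)/(343*pi**3).
Hence b_7 = (1/2)·(256*(-6 + 49*pi**2)/(343*pi**3)) = 128*(-6 + 49*pi**2)/(343*pi**3).

128*(-6 + 49*pi**2)/(343*pi**3)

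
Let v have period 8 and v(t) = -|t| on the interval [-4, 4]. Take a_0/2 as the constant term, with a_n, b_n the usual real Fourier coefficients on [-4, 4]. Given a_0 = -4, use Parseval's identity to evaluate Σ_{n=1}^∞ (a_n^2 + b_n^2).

Parseval: a_0^2/2 + Σ_{n≥1} (a_n^2+b_n^2) = 1/4 ∫_{-4}^{4} v(t)^2 dt = 32/3.
Subtract a_0^2/2 = 8: Σ (a_n^2+b_n^2) = 8/3.

8/3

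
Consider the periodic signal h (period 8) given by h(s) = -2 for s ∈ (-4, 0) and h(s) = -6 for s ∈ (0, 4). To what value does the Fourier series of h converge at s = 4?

-4

At s = 4 the one-sided limits are h(4^-) = -6 and h(4^+) = -2.
By Dirichlet's theorem the series converges to their average, [(-6) + (-2)]/2 = -4.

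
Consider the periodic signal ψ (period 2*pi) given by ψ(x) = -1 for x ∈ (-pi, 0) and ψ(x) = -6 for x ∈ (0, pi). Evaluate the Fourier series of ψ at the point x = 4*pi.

-7/2

x = 4*pi differs from x = 0 by 2 full period(s), and the series is 2*pi-periodic.
At x = 0 the one-sided limits are ψ(0^-) = -1 and ψ(0^+) = -6.
By Dirichlet's theorem the series converges to their average, [(-1) + (-6)]/2 = -7/2.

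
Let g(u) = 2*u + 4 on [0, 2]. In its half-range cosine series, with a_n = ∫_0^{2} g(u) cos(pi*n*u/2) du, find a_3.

a_3 = ∫_0^{2} (2*u + 4) cos(3*pi*u/2) du.
Integrating by parts (boundary term plus one more integral), an antiderivative of (2*u + 4) cos(3*pi*u/2) is 4*u*sin(3*pi*u/2)/(3*pi) + 8*sin(3*pi*u/2)/(3*pi) + 8*cos(3*pi*u/2)/(9*pi**2); evaluating from 0 to 2: ∫_{0}^{2} (2*u + 4) cos(3*pi*u/2) du = (-8/(9*pi**2)) - (8/(9*pi**2)) = -16/(9*pi**2).
Hence a_3 = -16/(9*pi**2).

-16/(9*pi**2)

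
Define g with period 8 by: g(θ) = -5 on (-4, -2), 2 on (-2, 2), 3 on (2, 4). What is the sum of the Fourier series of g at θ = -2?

At θ = -2 the one-sided limits are g(-2^-) = -5 and g(-2^+) = 2.
By Dirichlet's theorem the series converges to their average, [(-5) + (2)]/2 = -3/2.

-3/2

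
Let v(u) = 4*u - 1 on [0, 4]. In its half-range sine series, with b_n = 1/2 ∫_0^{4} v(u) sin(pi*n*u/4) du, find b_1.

b_1 = 1/2 ∫_0^{4} (4*u - 1) sin(pi*u/4) du.
Integrating by parts (boundary term plus one more integral), an antiderivative of (4*u - 1) sin(pi*u/4) is -16*u*cos(pi*u/4)/pi + 64*sin(pi*u/4)/pi**2 + 4*cos(pi*u/4)/pi; evaluating from 0 to 4: ∫_{0}^{4} (4*u - 1) sin(pi*u/4) du = (60/pi) - (4/pi) = 56/pi.
Hence b_1 = (1/2)·(56/pi) = 28/pi.

28/pi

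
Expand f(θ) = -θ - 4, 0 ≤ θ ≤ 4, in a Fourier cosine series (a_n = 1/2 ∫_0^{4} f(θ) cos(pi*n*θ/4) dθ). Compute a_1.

a_1 = 1/2 ∫_0^{4} (-θ - 4) cos(pi*θ/4) dθ.
Integrating by parts (boundary term plus one more integral), an antiderivative of (-θ - 4) cos(pi*θ/4) is -4*θ*sin(pi*θ/4)/pi - 16*sin(pi*θ/4)/pi - 16*cos(pi*θ/4)/pi**2; evaluating from 0 to 4: ∫_{0}^{4} (-θ - 4) cos(pi*θ/4) dθ = (16/pi**2) - (-16/pi**2) = 32/pi**2.
Hence a_1 = (1/2)·(32/pi**2) = 16/pi**2.

16/pi**2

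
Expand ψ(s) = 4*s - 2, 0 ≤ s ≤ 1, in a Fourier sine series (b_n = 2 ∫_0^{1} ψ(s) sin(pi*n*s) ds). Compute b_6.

-4/(3*pi)

b_6 = 2 ∫_0^{1} (4*s - 2) sin(6*pi*s) ds.
Integrating by parts (boundary term plus one more integral), an antiderivative of (4*s - 2) sin(6*pi*s) is -2*s*cos(6*pi*s)/(3*pi) + sin(6*pi*s)/(9*pi**2) + cos(6*pi*s)/(3*pi); evaluating from 0 to 1: ∫_{0}^{1} (4*s - 2) sin(6*pi*s) ds = (-1/(3*pi)) - (1/(3*pi)) = -2/(3*pi).
Hence b_6 = 2·(-2/(3*pi)) = -4/(3*pi).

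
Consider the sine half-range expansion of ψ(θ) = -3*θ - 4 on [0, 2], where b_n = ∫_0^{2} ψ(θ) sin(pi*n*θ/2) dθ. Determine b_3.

b_3 = ∫_0^{2} (-3*θ - 4) sin(3*pi*θ/2) dθ.
Integrating by parts (boundary term plus one more integral), an antiderivative of (-3*θ - 4) sin(3*pi*θ/2) is 2*θ*cos(3*pi*θ/2)/pi - 4*sin(3*pi*θ/2)/(3*pi**2) + 8*cos(3*pi*θ/2)/(3*pi); evaluating from 0 to 2: ∫_{0}^{2} (-3*θ - 4) sin(3*pi*θ/2) dθ = (-20/(3*pi)) - (8/(3*pi)) = -28/(3*pi).
Hence b_3 = -28/(3*pi).

-28/(3*pi)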